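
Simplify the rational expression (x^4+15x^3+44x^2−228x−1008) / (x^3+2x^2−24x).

(x^2+13x+42)/(x)

By polynomial division,
  x^4+15x^3+44x^2−228x−1008 = (x+13)(x^3+2x^2−24x) + (42x^2+84x−1008)
  x^3+2x^2−24x = ((1/42)x)(42x^2+84x−1008) + (0)
Last nonzero remainder: 42x^2+84x−1008. Dividing through by 42 gives the monic gcd x^2+2x−24.
Cancel x^2+2x−24 from numerator and denominator to get the reduced form.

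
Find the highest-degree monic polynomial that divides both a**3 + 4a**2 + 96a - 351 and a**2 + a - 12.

a - 3

Repeated division with remainder:
  a**3 + 4a**2 + 96a - 351 = (a + 3)(a**2 + a - 12) + (105a - 315)
  a**2 + a - 12 = ((1/105)a + 4/105)(105a - 315) + (0)
Last nonzero remainder: 105a - 315. Dividing through by 105 gives the monic gcd a - 3.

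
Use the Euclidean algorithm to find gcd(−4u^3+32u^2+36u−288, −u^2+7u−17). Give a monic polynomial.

1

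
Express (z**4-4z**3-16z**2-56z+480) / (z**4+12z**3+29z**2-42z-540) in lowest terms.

(z**2-10z+24)/(z**2+6z-27)

By polynomial division,
  z**4-4z**3-16z**2-56z+480 = (z**4+12z**3+29z**2-42z-540) + (-16z**3-45z**2-14z+1020)
  z**4+12z**3+29z**2-42z-540 = (-(1/16)z-147/256)(-16z**3-45z**2-14z+1020) + ((585/256)z**2+(1755/128)z+2925/64)
  -16z**3-45z**2-14z+1020 = (-(4096/585)z+4352/195)((585/256)z**2+(1755/128)z+2925/64) + (0)
Last nonzero remainder: (585/256)z**2+(1755/128)z+2925/64. Dividing through by 585/256 gives the monic gcd z**2+6z+20.
Cancel z**2+6z+20 from numerator and denominator to get the reduced form.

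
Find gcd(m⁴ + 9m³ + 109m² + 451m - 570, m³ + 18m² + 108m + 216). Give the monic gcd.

m + 6

Repeated division with remainder:
  m⁴ + 9m³ + 109m² + 451m - 570 = (m - 9)(m³ + 18m² + 108m + 216) + (163m² + 1207m + 1374)
  m³ + 18m² + 108m + 216 = ((1/163)m + 1727/26569)(163m² + 1207m + 1374) + ((561001/26569)m + 3366006/26569)
  163m² + 1207m + 1374 = ((4330747/561001)m + 6084301/561001)((561001/26569)m + 3366006/26569) + (0)
Last nonzero remainder: (561001/26569)m + 3366006/26569. Dividing through by 561001/26569 gives the monic gcd m + 6.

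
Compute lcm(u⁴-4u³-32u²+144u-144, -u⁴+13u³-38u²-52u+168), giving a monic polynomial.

Euclidean algorithm in ℚ[u]:
  u⁴-4u³-32u²+144u-144 = (-1)(-u⁴+13u³-38u²-52u+168) + (9u³-70u²+92u+24)
  -u⁴+13u³-38u²-52u+168 = (-(1/9)u+47/81)(9u³-70u²+92u+24) + ((1040/81)u²-(8320/81)u+4160/27)
  9u³-70u²+92u+24 = ((729/1040)u+81/520)((1040/81)u²-(8320/81)u+4160/27) + (0)
Last nonzero remainder: (1040/81)u²-(8320/81)u+4160/27. Dividing through by 1040/81 gives the monic gcd u²-8u+12.
Then lcm(f, g) = f·g / gcd(f, g); expanding and making the result monic gives the answer.

u⁶-9u⁵-26u⁴+360u³-416u²-1296u+2016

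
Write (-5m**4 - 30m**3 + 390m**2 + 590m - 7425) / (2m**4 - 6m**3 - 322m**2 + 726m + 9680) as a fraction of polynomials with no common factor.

(-5m**2 + 50m - 135)/(2m**2 - 38m + 176)

By polynomial division,
  -5m**4 - 30m**3 + 390m**2 + 590m - 7425 = (-5/2)(2m**4 - 6m**3 - 322m**2 + 726m + 9680) + (-45m**3 - 415m**2 + 2405m + 16775)
  2m**4 - 6m**3 - 322m**2 + 726m + 9680 = (-(2/45)m + 44/81)(-45m**3 - 415m**2 + 2405m + 16775) + ((836/81)m**2 + (13376/81)m + 45980/81)
  -45m**3 - 415m**2 + 2405m + 16775 = (-(3645/836)m + 24705/836)((836/81)m**2 + (13376/81)m + 45980/81) + (0)
Last nonzero remainder: (836/81)m**2 + (13376/81)m + 45980/81. Dividing through by 836/81 gives the monic gcd m**2 + 16m + 55.
Cancel m**2 + 16m + 55 from numerator and denominator to get the reduced form.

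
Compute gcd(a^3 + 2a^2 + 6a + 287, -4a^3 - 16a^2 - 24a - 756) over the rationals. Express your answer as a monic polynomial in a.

Euclidean algorithm in ℚ[a]:
  a^3 + 2a^2 + 6a + 287 = (-1/4)(-4a^3 - 16a^2 - 24a - 756) + (-2a^2 + 98)
  -4a^3 - 16a^2 - 24a - 756 = (2a + 8)(-2a^2 + 98) + (-220a - 1540)
  -2a^2 + 98 = ((1/110)a - 7/110)(-220a - 1540) + (0)
Last nonzero remainder: -220a - 1540. Dividing through by -220 gives the monic gcd a + 7.

a + 7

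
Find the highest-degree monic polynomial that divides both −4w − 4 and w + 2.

1

Apply the Euclidean algorithm:
  −4w − 4 = (−4)(w + 2) + (4)
  w + 2 = ((1/4)w + 1/2)(4) + (0)
The last nonzero remainder is the constant 4, so the polynomials are coprime and gcd = 1.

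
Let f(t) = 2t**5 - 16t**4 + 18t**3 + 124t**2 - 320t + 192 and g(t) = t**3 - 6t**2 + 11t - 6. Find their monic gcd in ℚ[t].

t**2 - 3t + 2

Apply the Euclidean algorithm:
  2t**5 - 16t**4 + 18t**3 + 124t**2 - 320t + 192 = (2t**2 - 4t - 28)(t**3 - 6t**2 + 11t - 6) + (12t**2 - 36t + 24)
  t**3 - 6t**2 + 11t - 6 = ((1/12)t - 1/4)(12t**2 - 36t + 24) + (0)
Last nonzero remainder: 12t**2 - 36t + 24. Dividing through by 12 gives the monic gcd t**2 - 3t + 2.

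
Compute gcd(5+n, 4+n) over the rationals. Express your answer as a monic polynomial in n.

1

Euclidean algorithm in ℚ[n]:
  n+5 = (n+4) + (1)
  n+4 = (n+4)(1) + (0)
The last nonzero remainder is the constant 1, so the polynomials are coprime and gcd = 1.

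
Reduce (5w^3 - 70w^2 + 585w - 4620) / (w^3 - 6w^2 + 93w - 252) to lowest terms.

(5w - 55)/(w - 3)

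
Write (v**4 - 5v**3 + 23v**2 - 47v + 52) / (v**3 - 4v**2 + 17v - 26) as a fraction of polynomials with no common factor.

(v**2 - 3v + 4)/(v - 2)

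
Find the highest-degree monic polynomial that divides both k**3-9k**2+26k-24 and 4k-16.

k-4

By polynomial division,
  k**3-9k**2+26k-24 = ((1/4)k**2-(5/4)k+3/2)(4k-16) + (0)
Last nonzero remainder: 4k-16. Dividing through by 4 gives the monic gcd k-4.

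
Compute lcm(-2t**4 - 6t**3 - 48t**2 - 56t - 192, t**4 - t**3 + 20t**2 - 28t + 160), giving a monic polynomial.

t**6 + 25t**4 - 14t**3 + 252t**2 - 8t + 960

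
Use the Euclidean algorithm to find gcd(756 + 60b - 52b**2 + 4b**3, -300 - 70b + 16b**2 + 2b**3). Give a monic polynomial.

3 + b

Euclidean algorithm in ℚ[b]:
  4b**3 - 52b**2 + 60b + 756 = (2)(2b**3 + 16b**2 - 70b - 300) + (-84b**2 + 200b + 1356)
  2b**3 + 16b**2 - 70b - 300 = (-(1/42)b - 109/441)(-84b**2 + 200b + 1356) + ((5168/441)b + 5168/147)
  -84b**2 + 200b + 1356 = (-(9261/1292)b + 49833/1292)((5168/441)b + 5168/147) + (0)
Last nonzero remainder: (5168/441)b + 5168/147. Dividing through by 5168/441 gives the monic gcd b + 3.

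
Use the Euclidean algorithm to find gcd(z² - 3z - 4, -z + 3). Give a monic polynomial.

Apply the Euclidean algorithm:
  z² - 3z - 4 = (-z)(-z + 3) + (-4)
  -z + 3 = ((1/4)z - 3/4)(-4) + (0)
The last nonzero remainder is the constant -4, so the polynomials are coprime and gcd = 1.

1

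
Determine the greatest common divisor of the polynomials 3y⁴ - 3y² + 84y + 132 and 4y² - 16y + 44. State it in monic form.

y² - 4y + 11

Apply the Euclidean algorithm:
  3y⁴ - 3y² + 84y + 132 = ((3/4)y² + 3y + 3)(4y² - 16y + 44) + (0)
Last nonzero remainder: 4y² - 16y + 44. Dividing through by 4 gives the monic gcd y² - 4y + 11.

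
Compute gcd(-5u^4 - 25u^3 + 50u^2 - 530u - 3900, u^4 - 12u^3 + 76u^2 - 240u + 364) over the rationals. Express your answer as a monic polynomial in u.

u^2 - 6u + 26

By polynomial division,
  -5u^4 - 25u^3 + 50u^2 - 530u - 3900 = (-5)(u^4 - 12u^3 + 76u^2 - 240u + 364) + (-85u^3 + 430u^2 - 1730u - 2080)
  u^4 - 12u^3 + 76u^2 - 240u + 364 = (-(1/85)u + 118/1445)(-85u^3 + 430u^2 - 1730u - 2080) + ((5934/289)u^2 - (35604/289)u + 154284/289)
  -85u^3 + 430u^2 - 1730u - 2080 = (-(24565/5934)u - 11560/2967)((5934/289)u^2 - (35604/289)u + 154284/289) + (0)
Last nonzero remainder: (5934/289)u^2 - (35604/289)u + 154284/289. Dividing through by 5934/289 gives the monic gcd u^2 - 6u + 26.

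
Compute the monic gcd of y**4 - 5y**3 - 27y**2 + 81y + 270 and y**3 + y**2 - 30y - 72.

y**2 - 3y - 18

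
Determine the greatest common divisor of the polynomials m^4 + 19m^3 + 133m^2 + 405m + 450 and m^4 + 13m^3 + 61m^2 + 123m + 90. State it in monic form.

m^2 + 8m + 15

By polynomial division,
  m^4 + 19m^3 + 133m^2 + 405m + 450 = (m^4 + 13m^3 + 61m^2 + 123m + 90) + (6m^3 + 72m^2 + 282m + 360)
  m^4 + 13m^3 + 61m^2 + 123m + 90 = ((1/6)m + 1/6)(6m^3 + 72m^2 + 282m + 360) + (2m^2 + 16m + 30)
  6m^3 + 72m^2 + 282m + 360 = (3m + 12)(2m^2 + 16m + 30) + (0)
Last nonzero remainder: 2m^2 + 16m + 30. Dividing through by 2 gives the monic gcd m^2 + 8m + 15.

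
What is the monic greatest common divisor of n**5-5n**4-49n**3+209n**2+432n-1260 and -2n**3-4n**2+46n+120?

Apply the Euclidean algorithm:
  n**5-5n**4-49n**3+209n**2+432n-1260 = (-(1/2)n**2+(7/2)n+6)(-2n**3-4n**2+46n+120) + (132n**2-264n-1980)
  -2n**3-4n**2+46n+120 = (-(1/66)n-2/33)(132n**2-264n-1980) + (0)
Last nonzero remainder: 132n**2-264n-1980. Dividing through by 132 gives the monic gcd n**2-2n-15.

n**2-2n-15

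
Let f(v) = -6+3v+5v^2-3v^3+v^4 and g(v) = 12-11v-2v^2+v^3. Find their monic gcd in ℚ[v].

-1+v

Repeated division with remainder:
  v^4-3v^3+5v^2+3v-6 = (v-1)(v^3-2v^2-11v+12) + (14v^2-20v+6)
  v^3-2v^2-11v+12 = ((1/14)v-2/49)(14v^2-20v+6) + (-(600/49)v+600/49)
  14v^2-20v+6 = (-(343/300)v+49/100)(-(600/49)v+600/49) + (0)
Last nonzero remainder: -(600/49)v+600/49. Dividing through by -600/49 gives the monic gcd v-1.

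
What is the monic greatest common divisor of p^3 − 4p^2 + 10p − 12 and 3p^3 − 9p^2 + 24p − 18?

p^2 − 2p + 6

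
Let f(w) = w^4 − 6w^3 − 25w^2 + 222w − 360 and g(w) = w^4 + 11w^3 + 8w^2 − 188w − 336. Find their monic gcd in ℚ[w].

w^2 + 2w − 24

Euclidean algorithm in ℚ[w]:
  w^4 − 6w^3 − 25w^2 + 222w − 360 = (w^4 + 11w^3 + 8w^2 − 188w − 336) + (−17w^3 − 33w^2 + 410w − 24)
  w^4 + 11w^3 + 8w^2 − 188w − 336 = (−(1/17)w − 154/289)(−17w^3 − 33w^2 + 410w − 24) + ((4200/289)w^2 + (8400/289)w − 100800/289)
  −17w^3 − 33w^2 + 410w − 24 = (−(4913/4200)w + 289/4200)((4200/289)w^2 + (8400/289)w − 100800/289) + (0)
Last nonzero remainder: (4200/289)w^2 + (8400/289)w − 100800/289. Dividing through by 4200/289 gives the monic gcd w^2 + 2w − 24.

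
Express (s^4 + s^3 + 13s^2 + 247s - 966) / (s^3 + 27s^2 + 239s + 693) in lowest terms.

(s^3 - 6s^2 + 55s - 138)/(s^2 + 20s + 99)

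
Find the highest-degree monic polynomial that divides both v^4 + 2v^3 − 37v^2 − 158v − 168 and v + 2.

v + 2

Repeated division with remainder:
  v^4 + 2v^3 − 37v^2 − 158v − 168 = (v^3 − 37v − 84)(v + 2) + (0)
The last nonzero remainder v + 2 is already monic.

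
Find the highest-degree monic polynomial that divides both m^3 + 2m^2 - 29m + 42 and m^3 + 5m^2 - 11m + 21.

m + 7

By polynomial division,
  m^3 + 2m^2 - 29m + 42 = (m^3 + 5m^2 - 11m + 21) + (-3m^2 - 18m + 21)
  m^3 + 5m^2 - 11m + 21 = (-(1/3)m + 1/3)(-3m^2 - 18m + 21) + (2m + 14)
  -3m^2 - 18m + 21 = (-(3/2)m + 3/2)(2m + 14) + (0)
Last nonzero remainder: 2m + 14. Dividing through by 2 gives the monic gcd m + 7.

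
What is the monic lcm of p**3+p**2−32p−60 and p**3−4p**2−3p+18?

p**5−5p**4−29p**3+141p**2+72p−540

Repeated division with remainder:
  p**3+p**2−32p−60 = (p**3−4p**2−3p+18) + (5p**2−29p−78)
  p**3−4p**2−3p+18 = ((1/5)p+9/25)(5p**2−29p−78) + ((576/25)p+1152/25)
  5p**2−29p−78 = ((125/576)p−325/192)((576/25)p+1152/25) + (0)
Last nonzero remainder: (576/25)p+1152/25. Dividing through by 576/25 gives the monic gcd p+2.
Then lcm(f, g) = f·g / gcd(f, g); expanding and making the result monic gives the answer.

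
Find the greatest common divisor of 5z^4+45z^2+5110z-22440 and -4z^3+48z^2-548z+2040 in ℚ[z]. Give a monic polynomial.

By polynomial division,
  5z^4+45z^2+5110z-22440 = (-(5/4)z-15)(-4z^3+48z^2-548z+2040) + (80z^2-560z+8160)
  -4z^3+48z^2-548z+2040 = (-(1/20)z+1/4)(80z^2-560z+8160) + (0)
Last nonzero remainder: 80z^2-560z+8160. Dividing through by 80 gives the monic gcd z^2-7z+102.

z^2-7z+102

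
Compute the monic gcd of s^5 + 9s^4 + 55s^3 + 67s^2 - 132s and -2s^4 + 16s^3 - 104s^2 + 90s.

Repeated division with remainder:
  s^5 + 9s^4 + 55s^3 + 67s^2 - 132s = (-(1/2)s - 17/2)(-2s^4 + 16s^3 - 104s^2 + 90s) + (139s^3 - 772s^2 + 633s)
  -2s^4 + 16s^3 - 104s^2 + 90s = (-(2/139)s + 680/19321)(139s^3 - 772s^2 + 633s) + (-(1308450/19321)s^2 + (1308450/19321)s)
  139s^3 - 772s^2 + 633s = (-(2685619/1308450)s + 4076731/436150)(-(1308450/19321)s^2 + (1308450/19321)s) + (0)
Last nonzero remainder: -(1308450/19321)s^2 + (1308450/19321)s. Dividing through by -1308450/19321 gives the monic gcd s^2 - s.

s^2 - s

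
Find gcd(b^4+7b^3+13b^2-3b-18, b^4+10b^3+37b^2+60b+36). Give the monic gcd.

b^3+8b^2+21b+18

By polynomial division,
  b^4+7b^3+13b^2-3b-18 = (b^4+10b^3+37b^2+60b+36) + (-3b^3-24b^2-63b-54)
  b^4+10b^3+37b^2+60b+36 = (-(1/3)b-2/3)(-3b^3-24b^2-63b-54) + (0)
Last nonzero remainder: -3b^3-24b^2-63b-54. Dividing through by -3 gives the monic gcd b^3+8b^2+21b+18.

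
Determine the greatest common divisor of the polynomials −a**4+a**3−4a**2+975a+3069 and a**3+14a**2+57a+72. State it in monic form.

By polynomial division,
  −a**4+a**3−4a**2+975a+3069 = (−a+15)(a**3+14a**2+57a+72) + (−157a**2+192a+1989)
  a**3+14a**2+57a+72 = (−(1/157)a−2390/24649)(−157a**2+192a+1989) + ((2176146/24649)a+6528438/24649)
  −157a**2+192a+1989 = (−(3869893/2176146)a+5447429/725382)((2176146/24649)a+6528438/24649) + (0)
Last nonzero remainder: (2176146/24649)a+6528438/24649. Dividing through by 2176146/24649 gives the monic gcd a+3.

a+3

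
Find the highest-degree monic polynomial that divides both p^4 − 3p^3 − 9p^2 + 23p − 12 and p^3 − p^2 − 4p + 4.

p − 1

Repeated division with remainder:
  p^4 − 3p^3 − 9p^2 + 23p − 12 = (p − 2)(p^3 − p^2 − 4p + 4) + (−7p^2 + 11p − 4)
  p^3 − p^2 − 4p + 4 = (−(1/7)p − 4/49)(−7p^2 + 11p − 4) + (−(180/49)p + 180/49)
  −7p^2 + 11p − 4 = ((343/180)p − 49/45)(−(180/49)p + 180/49) + (0)
Last nonzero remainder: −(180/49)p + 180/49. Dividing through by −180/49 gives the monic gcd p − 1.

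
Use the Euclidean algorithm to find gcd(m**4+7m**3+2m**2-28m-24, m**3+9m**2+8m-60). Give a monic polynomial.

m**2+4m-12

Euclidean algorithm in ℚ[m]:
  m**4+7m**3+2m**2-28m-24 = (m-2)(m**3+9m**2+8m-60) + (12m**2+48m-144)
  m**3+9m**2+8m-60 = ((1/12)m+5/12)(12m**2+48m-144) + (0)
Last nonzero remainder: 12m**2+48m-144. Dividing through by 12 gives the monic gcd m**2+4m-12.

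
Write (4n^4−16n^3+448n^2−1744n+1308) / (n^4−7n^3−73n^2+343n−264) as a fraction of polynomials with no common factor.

(4n^2+436)/(n^2−3n−88)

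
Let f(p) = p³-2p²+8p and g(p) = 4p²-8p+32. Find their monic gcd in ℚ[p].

p²-2p+8

Repeated division with remainder:
  p³-2p²+8p = ((1/4)p)(4p²-8p+32) + (0)
Last nonzero remainder: 4p²-8p+32. Dividing through by 4 gives the monic gcd p²-2p+8.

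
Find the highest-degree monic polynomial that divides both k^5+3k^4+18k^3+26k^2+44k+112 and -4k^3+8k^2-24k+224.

k^2+2k+14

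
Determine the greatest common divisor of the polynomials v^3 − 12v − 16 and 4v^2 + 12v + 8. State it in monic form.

Repeated division with remainder:
  v^3 − 12v − 16 = ((1/4)v − 3/4)(4v^2 + 12v + 8) + (−5v − 10)
  4v^2 + 12v + 8 = (−(4/5)v − 4/5)(−5v − 10) + (0)
Last nonzero remainder: −5v − 10. Dividing through by −5 gives the monic gcd v + 2.

v + 2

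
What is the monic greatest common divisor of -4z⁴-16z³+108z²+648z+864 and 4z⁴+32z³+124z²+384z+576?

z²+7z+12

Repeated division with remainder:
  -4z⁴-16z³+108z²+648z+864 = (-1)(4z⁴+32z³+124z²+384z+576) + (16z³+232z²+1032z+1440)
  4z⁴+32z³+124z²+384z+576 = ((1/4)z-13/8)(16z³+232z²+1032z+1440) + (243z²+1701z+2916)
  16z³+232z²+1032z+1440 = ((16/243)z+40/81)(243z²+1701z+2916) + (0)
Last nonzero remainder: 243z²+1701z+2916. Dividing through by 243 gives the monic gcd z²+7z+12.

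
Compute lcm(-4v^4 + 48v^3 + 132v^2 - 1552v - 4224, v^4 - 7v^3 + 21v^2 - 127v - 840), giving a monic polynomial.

By polynomial division,
  -4v^4 + 48v^3 + 132v^2 - 1552v - 4224 = (-4)(v^4 - 7v^3 + 21v^2 - 127v - 840) + (20v^3 + 216v^2 - 2060v - 7584)
  v^4 - 7v^3 + 21v^2 - 127v - 840 = ((1/20)v - 89/100)(20v^3 + 216v^2 - 2060v - 7584) + ((7906/25)v^2 - (7906/5)v - 189744/25)
  20v^3 + 216v^2 - 2060v - 7584 = ((250/3953)v + 3950/3953)((7906/25)v^2 - (7906/5)v - 189744/25) + (0)
Last nonzero remainder: (7906/25)v^2 - (7906/5)v - 189744/25. Dividing through by 7906/25 gives the monic gcd v^2 - 5v - 24.
Then lcm(f, g) = f·g / gcd(f, g); expanding and making the result monic gives the answer.

v^6 - 14v^5 + 26v^4 + 34v^3 - 875v^2 + 11468v + 36960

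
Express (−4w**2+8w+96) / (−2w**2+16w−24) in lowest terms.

(2w+8)/(w−2)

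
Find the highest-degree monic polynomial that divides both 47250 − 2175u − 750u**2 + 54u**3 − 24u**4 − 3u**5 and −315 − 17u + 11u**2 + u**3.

By polynomial division,
  −3u**5 − 24u**4 + 54u**3 − 750u**2 − 2175u + 47250 = (−3u**2 + 9u − 96)(u**3 + 11u**2 − 17u − 315) + (−486u**2 − 972u + 17010)
  u**3 + 11u**2 − 17u − 315 = (−(1/486)u − 1/54)(−486u**2 − 972u + 17010) + (0)
Last nonzero remainder: −486u**2 − 972u + 17010. Dividing through by −486 gives the monic gcd u**2 + 2u − 35.

−35 + 2u + u**2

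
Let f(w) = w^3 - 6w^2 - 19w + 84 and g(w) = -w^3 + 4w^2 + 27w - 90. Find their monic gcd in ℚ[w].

Euclidean algorithm in ℚ[w]:
  w^3 - 6w^2 - 19w + 84 = (-1)(-w^3 + 4w^2 + 27w - 90) + (-2w^2 + 8w - 6)
  -w^3 + 4w^2 + 27w - 90 = ((1/2)w)(-2w^2 + 8w - 6) + (30w - 90)
  -2w^2 + 8w - 6 = (-(1/15)w + 1/15)(30w - 90) + (0)
Last nonzero remainder: 30w - 90. Dividing through by 30 gives the monic gcd w - 3.

w - 3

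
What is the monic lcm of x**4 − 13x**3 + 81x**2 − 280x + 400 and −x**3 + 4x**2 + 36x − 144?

x**6 − 13x**5 + 45x**4 + 188x**3 − 2516x**2 + 10080x − 14400

Apply the Euclidean algorithm:
  x**4 − 13x**3 + 81x**2 − 280x + 400 = (−x + 9)(−x**3 + 4x**2 + 36x − 144) + (81x**2 − 748x + 1696)
  −x**3 + 4x**2 + 36x − 144 = (−(1/81)x − 424/6561)(81x**2 − 748x + 1696) + ((56420/6561)x − 225680/6561)
  81x**2 − 748x + 1696 = ((531441/56420)x − 695466/14105)((56420/6561)x − 225680/6561) + (0)
Last nonzero remainder: (56420/6561)x − 225680/6561. Dividing through by 56420/6561 gives the monic gcd x − 4.
Then lcm(f, g) = f·g / gcd(f, g); expanding and making the result monic gives the answer.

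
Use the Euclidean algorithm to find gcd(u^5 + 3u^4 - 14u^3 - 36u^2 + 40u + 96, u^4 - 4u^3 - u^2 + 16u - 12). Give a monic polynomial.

u^3 - 3u^2 - 4u + 12

Euclidean algorithm in ℚ[u]:
  u^5 + 3u^4 - 14u^3 - 36u^2 + 40u + 96 = (u + 7)(u^4 - 4u^3 - u^2 + 16u - 12) + (15u^3 - 45u^2 - 60u + 180)
  u^4 - 4u^3 - u^2 + 16u - 12 = ((1/15)u - 1/15)(15u^3 - 45u^2 - 60u + 180) + (0)
Last nonzero remainder: 15u^3 - 45u^2 - 60u + 180. Dividing through by 15 gives the monic gcd u^3 - 3u^2 - 4u + 12.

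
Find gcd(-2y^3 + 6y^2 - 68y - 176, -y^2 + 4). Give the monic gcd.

y + 2

Apply the Euclidean algorithm:
  -2y^3 + 6y^2 - 68y - 176 = (2y - 6)(-y^2 + 4) + (-76y - 152)
  -y^2 + 4 = ((1/76)y - 1/38)(-76y - 152) + (0)
Last nonzero remainder: -76y - 152. Dividing through by -76 gives the monic gcd y + 2.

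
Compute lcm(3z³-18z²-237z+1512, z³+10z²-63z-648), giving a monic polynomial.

z⁴+3z³-133z²-207z+4536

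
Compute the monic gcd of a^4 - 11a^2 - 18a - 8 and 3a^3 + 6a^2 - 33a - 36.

a + 1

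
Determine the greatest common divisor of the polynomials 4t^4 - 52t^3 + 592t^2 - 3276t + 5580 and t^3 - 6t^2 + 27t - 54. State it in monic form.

By polynomial division,
  4t^4 - 52t^3 + 592t^2 - 3276t + 5580 = (4t - 28)(t^3 - 6t^2 + 27t - 54) + (316t^2 - 2304t + 4068)
  t^3 - 6t^2 + 27t - 54 = ((1/316)t + 51/12482)(316t^2 - 2304t + 4068) + ((146916/6241)t - 440748/6241)
  316t^2 - 2304t + 4068 = ((493039/36729)t - 705233/12243)((146916/6241)t - 440748/6241) + (0)
Last nonzero remainder: (146916/6241)t - 440748/6241. Dividing through by 146916/6241 gives the monic gcd t - 3.

t - 3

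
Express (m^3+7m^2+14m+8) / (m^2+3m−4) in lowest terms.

By polynomial division,
  m^3+7m^2+14m+8 = (m+4)(m^2+3m−4) + (6m+24)
  m^2+3m−4 = ((1/6)m−1/6)(6m+24) + (0)
Last nonzero remainder: 6m+24. Dividing through by 6 gives the monic gcd m+4.
Cancel m+4 from numerator and denominator to get the reduced form.

(m^2+3m+2)/(m−1)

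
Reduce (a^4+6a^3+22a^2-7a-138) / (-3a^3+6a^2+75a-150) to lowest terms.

(-a^3-8a^2-38a-69)/(3a^2-75)

By polynomial division,
  a^4+6a^3+22a^2-7a-138 = (-(1/3)a-8/3)(-3a^3+6a^2+75a-150) + (63a^2+143a-538)
  -3a^3+6a^2+75a-150 = (-(1/21)a+269/1323)(63a^2+143a-538) + ((26864/1323)a-53728/1323)
  63a^2+143a-538 = ((83349/26864)a+355887/26864)((26864/1323)a-53728/1323) + (0)
Last nonzero remainder: (26864/1323)a-53728/1323. Dividing through by 26864/1323 gives the monic gcd a-2.
Cancel a-2 from numerator and denominator to get the reduced form.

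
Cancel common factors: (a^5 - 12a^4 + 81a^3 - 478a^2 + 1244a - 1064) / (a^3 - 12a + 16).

(a^3 - 8a^2 + 45a - 266)/(a + 4)

By polynomial division,
  a^5 - 12a^4 + 81a^3 - 478a^2 + 1244a - 1064 = (a^2 - 12a + 93)(a^3 - 12a + 16) + (-638a^2 + 2552a - 2552)
  a^3 - 12a + 16 = (-(1/638)a - 2/319)(-638a^2 + 2552a - 2552) + (0)
Last nonzero remainder: -638a^2 + 2552a - 2552. Dividing through by -638 gives the monic gcd a^2 - 4a + 4.
Cancel a^2 - 4a + 4 from numerator and denominator to get the reduced form.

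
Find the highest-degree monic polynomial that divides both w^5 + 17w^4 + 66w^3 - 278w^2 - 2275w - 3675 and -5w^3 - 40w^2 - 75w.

By polynomial division,
  w^5 + 17w^4 + 66w^3 - 278w^2 - 2275w - 3675 = (-(1/5)w^2 - (9/5)w + 21/5)(-5w^3 - 40w^2 - 75w) + (-245w^2 - 1960w - 3675)
  -5w^3 - 40w^2 - 75w = ((1/49)w)(-245w^2 - 1960w - 3675) + (0)
Last nonzero remainder: -245w^2 - 1960w - 3675. Dividing through by -245 gives the monic gcd w^2 + 8w + 15.

w^2 + 8w + 15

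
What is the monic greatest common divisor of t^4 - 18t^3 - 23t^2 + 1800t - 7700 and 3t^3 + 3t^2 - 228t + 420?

t^2 + 3t - 70

By polynomial division,
  t^4 - 18t^3 - 23t^2 + 1800t - 7700 = ((1/3)t - 19/3)(3t^3 + 3t^2 - 228t + 420) + (72t^2 + 216t - 5040)
  3t^3 + 3t^2 - 228t + 420 = ((1/24)t - 1/12)(72t^2 + 216t - 5040) + (0)
Last nonzero remainder: 72t^2 + 216t - 5040. Dividing through by 72 gives the monic gcd t^2 + 3t - 70.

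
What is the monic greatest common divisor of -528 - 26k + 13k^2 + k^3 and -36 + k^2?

Apply the Euclidean algorithm:
  k^3 + 13k^2 - 26k - 528 = (k + 13)(k^2 - 36) + (10k - 60)
  k^2 - 36 = ((1/10)k + 3/5)(10k - 60) + (0)
Last nonzero remainder: 10k - 60. Dividing through by 10 gives the monic gcd k - 6.

-6 + k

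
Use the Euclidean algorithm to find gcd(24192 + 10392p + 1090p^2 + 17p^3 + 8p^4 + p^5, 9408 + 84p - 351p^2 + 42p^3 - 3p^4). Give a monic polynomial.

448 + 68p - 7p^2 + p^3

Apply the Euclidean algorithm:
  p^5 + 8p^4 + 17p^3 + 1090p^2 + 10392p + 24192 = (-(1/3)p - 22/3)(-3p^4 + 42p^3 - 351p^2 + 84p + 9408) + (208p^3 - 1456p^2 + 14144p + 93184)
  -3p^4 + 42p^3 - 351p^2 + 84p + 9408 = (-(3/208)p + 21/208)(208p^3 - 1456p^2 + 14144p + 93184) + (0)
Last nonzero remainder: 208p^3 - 1456p^2 + 14144p + 93184. Dividing through by 208 gives the monic gcd p^3 - 7p^2 + 68p + 448.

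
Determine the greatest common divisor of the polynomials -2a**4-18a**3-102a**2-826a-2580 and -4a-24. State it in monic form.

a+6

Repeated division with remainder:
  -2a**4-18a**3-102a**2-826a-2580 = ((1/2)a**3+(3/2)a**2+(33/2)a+215/2)(-4a-24) + (0)
Last nonzero remainder: -4a-24. Dividing through by -4 gives the monic gcd a+6.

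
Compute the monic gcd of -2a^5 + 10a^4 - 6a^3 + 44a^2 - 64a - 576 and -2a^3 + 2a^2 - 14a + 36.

Repeated division with remainder:
  -2a^5 + 10a^4 - 6a^3 + 44a^2 - 64a - 576 = (a^2 - 4a - 8)(-2a^3 + 2a^2 - 14a + 36) + (-32a^2 - 32a - 288)
  -2a^3 + 2a^2 - 14a + 36 = ((1/16)a - 1/8)(-32a^2 - 32a - 288) + (0)
Last nonzero remainder: -32a^2 - 32a - 288. Dividing through by -32 gives the monic gcd a^2 + a + 9.

a^2 + a + 9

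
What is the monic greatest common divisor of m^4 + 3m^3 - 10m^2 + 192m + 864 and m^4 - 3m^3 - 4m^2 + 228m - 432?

m^3 - m^2 - 6m + 216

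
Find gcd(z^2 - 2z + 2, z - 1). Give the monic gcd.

By polynomial division,
  z^2 - 2z + 2 = (z - 1)(z - 1) + (1)
  z - 1 = (z - 1)(1) + (0)
The last nonzero remainder is the constant 1, so the polynomials are coprime and gcd = 1.

1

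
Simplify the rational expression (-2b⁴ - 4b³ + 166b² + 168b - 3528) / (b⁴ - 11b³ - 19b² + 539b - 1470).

Repeated division with remainder:
  -2b⁴ - 4b³ + 166b² + 168b - 3528 = (-2)(b⁴ - 11b³ - 19b² + 539b - 1470) + (-26b³ + 128b² + 1246b - 6468)
  b⁴ - 11b³ - 19b² + 539b - 1470 = (-(1/26)b + 79/338)(-26b³ + 128b² + 1246b - 6468) + (-(168/169)b² - (168/169)b + 7056/169)
  -26b³ + 128b² + 1246b - 6468 = ((2197/84)b - 1859/12)(-(168/169)b² - (168/169)b + 7056/169) + (0)
Last nonzero remainder: -(168/169)b² - (168/169)b + 7056/169. Dividing through by -168/169 gives the monic gcd b² + b - 42.
Cancel b² + b - 42 from numerator and denominator to get the reduced form.

(-2b² - 2b + 84)/(b² - 12b + 35)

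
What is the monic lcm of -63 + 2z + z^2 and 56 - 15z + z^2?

504 - 79z - 6z^2 + z^3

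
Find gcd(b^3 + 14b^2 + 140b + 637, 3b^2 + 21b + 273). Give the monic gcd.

Apply the Euclidean algorithm:
  b^3 + 14b^2 + 140b + 637 = ((1/3)b + 7/3)(3b^2 + 21b + 273) + (0)
Last nonzero remainder: 3b^2 + 21b + 273. Dividing through by 3 gives the monic gcd b^2 + 7b + 91.

b^2 + 7b + 91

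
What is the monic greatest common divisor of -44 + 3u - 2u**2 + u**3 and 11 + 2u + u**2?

Repeated division with remainder:
  u**3 - 2u**2 + 3u - 44 = (u - 4)(u**2 + 2u + 11) + (0)
The last nonzero remainder u**2 + 2u + 11 is already monic.

11 + 2u + u**2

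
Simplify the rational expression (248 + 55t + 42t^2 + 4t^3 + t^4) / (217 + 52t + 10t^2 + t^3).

Apply the Euclidean algorithm:
  t^4 + 4t^3 + 42t^2 + 55t + 248 = (t - 6)(t^3 + 10t^2 + 52t + 217) + (50t^2 + 150t + 1550)
  t^3 + 10t^2 + 52t + 217 = ((1/50)t + 7/50)(50t^2 + 150t + 1550) + (0)
Last nonzero remainder: 50t^2 + 150t + 1550. Dividing through by 50 gives the monic gcd t^2 + 3t + 31.
Cancel t^2 + 3t + 31 from numerator and denominator to get the reduced form.

(8 + t + t^2)/(7 + t)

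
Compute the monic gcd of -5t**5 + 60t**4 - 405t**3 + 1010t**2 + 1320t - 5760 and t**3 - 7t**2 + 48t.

By polynomial division,
  -5t**5 + 60t**4 - 405t**3 + 1010t**2 + 1320t - 5760 = (-5t**2 + 25t + 10)(t**3 - 7t**2 + 48t) + (-120t**2 + 840t - 5760)
  t**3 - 7t**2 + 48t = (-(1/120)t)(-120t**2 + 840t - 5760) + (0)
Last nonzero remainder: -120t**2 + 840t - 5760. Dividing through by -120 gives the monic gcd t**2 - 7t + 48.

t**2 - 7t + 48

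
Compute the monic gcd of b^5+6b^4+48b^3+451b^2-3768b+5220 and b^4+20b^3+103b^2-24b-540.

b^2+8b-20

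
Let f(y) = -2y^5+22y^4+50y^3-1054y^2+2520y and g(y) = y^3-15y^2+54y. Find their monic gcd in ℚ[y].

Repeated division with remainder:
  -2y^5+22y^4+50y^3-1054y^2+2520y = (-2y^2-8y+38)(y^3-15y^2+54y) + (-52y^2+468y)
  y^3-15y^2+54y = (-(1/52)y+3/26)(-52y^2+468y) + (0)
Last nonzero remainder: -52y^2+468y. Dividing through by -52 gives the monic gcd y^2-9y.

y^2-9y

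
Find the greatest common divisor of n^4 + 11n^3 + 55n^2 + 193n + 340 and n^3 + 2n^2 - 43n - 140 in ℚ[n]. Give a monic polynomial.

Apply the Euclidean algorithm:
  n^4 + 11n^3 + 55n^2 + 193n + 340 = (n + 9)(n^3 + 2n^2 - 43n - 140) + (80n^2 + 720n + 1600)
  n^3 + 2n^2 - 43n - 140 = ((1/80)n - 7/80)(80n^2 + 720n + 1600) + (0)
Last nonzero remainder: 80n^2 + 720n + 1600. Dividing through by 80 gives the monic gcd n^2 + 9n + 20.

n^2 + 9n + 20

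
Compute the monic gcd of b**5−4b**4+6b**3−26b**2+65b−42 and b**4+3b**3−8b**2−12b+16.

b**2−3b+2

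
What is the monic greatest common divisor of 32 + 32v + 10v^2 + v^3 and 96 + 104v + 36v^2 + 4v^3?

8 + 6v + v^2

Apply the Euclidean algorithm:
  v^3 + 10v^2 + 32v + 32 = (1/4)(4v^3 + 36v^2 + 104v + 96) + (v^2 + 6v + 8)
  4v^3 + 36v^2 + 104v + 96 = (4v + 12)(v^2 + 6v + 8) + (0)
The last nonzero remainder v^2 + 6v + 8 is already monic.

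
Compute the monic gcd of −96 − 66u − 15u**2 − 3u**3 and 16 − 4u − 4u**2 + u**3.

Apply the Euclidean algorithm:
  −3u**3 − 15u**2 − 66u − 96 = (−3)(u**3 − 4u**2 − 4u + 16) + (−27u**2 − 78u − 48)
  u**3 − 4u**2 − 4u + 16 = (−(1/27)u + 62/243)(−27u**2 − 78u − 48) + ((1144/81)u + 2288/81)
  −27u**2 − 78u − 48 = (−(2187/1144)u − 243/143)((1144/81)u + 2288/81) + (0)
Last nonzero remainder: (1144/81)u + 2288/81. Dividing through by 1144/81 gives the monic gcd u + 2.

2 + u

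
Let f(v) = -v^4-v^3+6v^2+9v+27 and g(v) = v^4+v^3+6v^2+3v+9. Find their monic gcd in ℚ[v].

v^2+v+3

By polynomial division,
  -v^4-v^3+6v^2+9v+27 = (-1)(v^4+v^3+6v^2+3v+9) + (12v^2+12v+36)
  v^4+v^3+6v^2+3v+9 = ((1/12)v^2+1/4)(12v^2+12v+36) + (0)
Last nonzero remainder: 12v^2+12v+36. Dividing through by 12 gives the monic gcd v^2+v+3.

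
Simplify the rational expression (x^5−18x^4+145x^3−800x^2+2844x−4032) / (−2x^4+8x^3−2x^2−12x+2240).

Apply the Euclidean algorithm:
  x^5−18x^4+145x^3−800x^2+2844x−4032 = (−(1/2)x+7)(−2x^4+8x^3−2x^2−12x+2240) + (88x^3−792x^2+4048x−19712)
  −2x^4+8x^3−2x^2−12x+2240 = (−(1/44)x−5/44)(88x^3−792x^2+4048x−19712) + (0)
Last nonzero remainder: 88x^3−792x^2+4048x−19712. Dividing through by 88 gives the monic gcd x^3−9x^2+46x−224.
Cancel x^3−9x^2+46x−224 from numerator and denominator to get the reduced form.

(−x^2+9x−18)/(2x+10)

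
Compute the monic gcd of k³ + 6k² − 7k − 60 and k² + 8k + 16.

Apply the Euclidean algorithm:
  k³ + 6k² − 7k − 60 = (k − 2)(k² + 8k + 16) + (−7k − 28)
  k² + 8k + 16 = (−(1/7)k − 4/7)(−7k − 28) + (0)
Last nonzero remainder: −7k − 28. Dividing through by −7 gives the monic gcd k + 4.

k + 4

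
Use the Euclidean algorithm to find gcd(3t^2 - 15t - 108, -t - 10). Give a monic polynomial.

1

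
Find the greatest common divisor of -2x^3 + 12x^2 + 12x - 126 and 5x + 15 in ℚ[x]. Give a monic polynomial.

x + 3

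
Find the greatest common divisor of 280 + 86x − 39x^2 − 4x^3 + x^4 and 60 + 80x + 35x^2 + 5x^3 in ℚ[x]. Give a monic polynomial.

2 + x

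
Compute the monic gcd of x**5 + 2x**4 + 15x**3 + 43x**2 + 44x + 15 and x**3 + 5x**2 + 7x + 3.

x**2 + 2x + 1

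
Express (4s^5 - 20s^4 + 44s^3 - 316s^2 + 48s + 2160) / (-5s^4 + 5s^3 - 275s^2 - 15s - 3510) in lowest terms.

By polynomial division,
  4s^5 - 20s^4 + 44s^3 - 316s^2 + 48s + 2160 = (-(4/5)s + 16/5)(-5s^4 + 5s^3 - 275s^2 - 15s - 3510) + (-192s^3 + 552s^2 - 2712s + 13392)
  -5s^4 + 5s^3 - 275s^2 - 15s - 3510 = ((5/192)s + 25/512)(-192s^3 + 552s^2 - 2712s + 13392) + (-(14805/64)s^2 - (14805/64)s - 133245/32)
  -192s^3 + 552s^2 - 2712s + 13392 = ((4096/4935)s - 15872/4935)(-(14805/64)s^2 - (14805/64)s - 133245/32) + (0)
Last nonzero remainder: -(14805/64)s^2 - (14805/64)s - 133245/32. Dividing through by -14805/64 gives the monic gcd s^2 + s + 18.
Cancel s^2 + s + 18 from numerator and denominator to get the reduced form.

(-4s^3 + 24s^2 + 4s - 120)/(5s^2 - 10s + 195)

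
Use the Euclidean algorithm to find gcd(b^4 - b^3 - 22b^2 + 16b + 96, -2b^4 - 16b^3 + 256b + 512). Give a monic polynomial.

b^2 - 16

By polynomial division,
  b^4 - b^3 - 22b^2 + 16b + 96 = (-1/2)(-2b^4 - 16b^3 + 256b + 512) + (-9b^3 - 22b^2 + 144b + 352)
  -2b^4 - 16b^3 + 256b + 512 = ((2/9)b + 100/81)(-9b^3 - 22b^2 + 144b + 352) + (-(392/81)b^2 + 6272/81)
  -9b^3 - 22b^2 + 144b + 352 = ((729/392)b + 891/196)(-(392/81)b^2 + 6272/81) + (0)
Last nonzero remainder: -(392/81)b^2 + 6272/81. Dividing through by -392/81 gives the monic gcd b^2 - 16.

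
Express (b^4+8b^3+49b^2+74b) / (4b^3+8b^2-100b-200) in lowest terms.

(b^3+6b^2+37b)/(4b^2-100)

By polynomial division,
  b^4+8b^3+49b^2+74b = ((1/4)b+3/2)(4b^3+8b^2-100b-200) + (62b^2+274b+300)
  4b^3+8b^2-100b-200 = ((2/31)b-150/961)(62b^2+274b+300) + (-(73600/961)b-147200/961)
  62b^2+274b+300 = (-(29791/36800)b-2883/1472)(-(73600/961)b-147200/961) + (0)
Last nonzero remainder: -(73600/961)b-147200/961. Dividing through by -73600/961 gives the monic gcd b+2.
Cancel b+2 from numerator and denominator to get the reduced form.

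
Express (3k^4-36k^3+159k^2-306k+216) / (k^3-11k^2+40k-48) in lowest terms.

(3k^2-15k+18)/(k-4)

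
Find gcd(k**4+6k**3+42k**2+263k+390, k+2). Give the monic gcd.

By polynomial division,
  k**4+6k**3+42k**2+263k+390 = (k**3+4k**2+34k+195)(k+2) + (0)
The last nonzero remainder k+2 is already monic.

k+2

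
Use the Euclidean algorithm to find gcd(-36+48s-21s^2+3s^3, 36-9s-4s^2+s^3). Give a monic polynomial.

-3+s

Apply the Euclidean algorithm:
  3s^3-21s^2+48s-36 = (3)(s^3-4s^2-9s+36) + (-9s^2+75s-144)
  s^3-4s^2-9s+36 = (-(1/9)s-13/27)(-9s^2+75s-144) + ((100/9)s-100/3)
  -9s^2+75s-144 = (-(81/100)s+108/25)((100/9)s-100/3) + (0)
Last nonzero remainder: (100/9)s-100/3. Dividing through by 100/9 gives the monic gcd s-3.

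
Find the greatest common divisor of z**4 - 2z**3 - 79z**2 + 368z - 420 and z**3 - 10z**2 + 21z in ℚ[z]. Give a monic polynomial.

z**2 - 10z + 21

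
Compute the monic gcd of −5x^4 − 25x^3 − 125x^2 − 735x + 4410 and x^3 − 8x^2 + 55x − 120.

x − 3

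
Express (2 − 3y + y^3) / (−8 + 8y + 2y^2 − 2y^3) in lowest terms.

(1 − y)/(−4 + 2y)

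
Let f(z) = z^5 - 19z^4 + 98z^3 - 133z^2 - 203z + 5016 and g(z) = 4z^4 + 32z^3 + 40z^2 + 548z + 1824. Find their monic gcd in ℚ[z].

Apply the Euclidean algorithm:
  z^5 - 19z^4 + 98z^3 - 133z^2 - 203z + 5016 = ((1/4)z - 27/4)(4z^4 + 32z^3 + 40z^2 + 548z + 1824) + (304z^3 + 3040z + 17328)
  4z^4 + 32z^3 + 40z^2 + 548z + 1824 = ((1/76)z + 2/19)(304z^3 + 3040z + 17328) + (0)
Last nonzero remainder: 304z^3 + 3040z + 17328. Dividing through by 304 gives the monic gcd z^3 + 10z + 57.

z^3 + 10z + 57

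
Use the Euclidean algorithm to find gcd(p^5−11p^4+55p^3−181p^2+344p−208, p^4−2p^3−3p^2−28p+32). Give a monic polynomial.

p^2−5p+4

Repeated division with remainder:
  p^5−11p^4+55p^3−181p^2+344p−208 = (p−9)(p^4−2p^3−3p^2−28p+32) + (40p^3−180p^2+60p+80)
  p^4−2p^3−3p^2−28p+32 = ((1/40)p+1/16)(40p^3−180p^2+60p+80) + ((27/4)p^2−(135/4)p+27)
  40p^3−180p^2+60p+80 = ((160/27)p+80/27)((27/4)p^2−(135/4)p+27) + (0)
Last nonzero remainder: (27/4)p^2−(135/4)p+27. Dividing through by 27/4 gives the monic gcd p^2−5p+4.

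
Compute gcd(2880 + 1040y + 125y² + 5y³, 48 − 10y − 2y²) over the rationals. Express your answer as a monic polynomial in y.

Repeated division with remainder:
  5y³ + 125y² + 1040y + 2880 = (−(5/2)y − 50)(−2y² − 10y + 48) + (660y + 5280)
  −2y² − 10y + 48 = (−(1/330)y + 1/110)(660y + 5280) + (0)
Last nonzero remainder: 660y + 5280. Dividing through by 660 gives the monic gcd y + 8.

8 + y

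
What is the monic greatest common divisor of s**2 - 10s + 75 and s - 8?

1

By polynomial division,
  s**2 - 10s + 75 = (s - 2)(s - 8) + (59)
  s - 8 = ((1/59)s - 8/59)(59) + (0)
The last nonzero remainder is the constant 59, so the polynomials are coprime and gcd = 1.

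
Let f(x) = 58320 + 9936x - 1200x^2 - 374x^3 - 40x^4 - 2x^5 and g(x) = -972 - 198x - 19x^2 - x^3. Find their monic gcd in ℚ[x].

972 + 198x + 19x^2 + x^3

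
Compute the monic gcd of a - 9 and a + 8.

1

Apply the Euclidean algorithm:
  a - 9 = (a + 8) + (-17)
  a + 8 = (-(1/17)a - 8/17)(-17) + (0)
The last nonzero remainder is the constant -17, so the polynomials are coprime and gcd = 1.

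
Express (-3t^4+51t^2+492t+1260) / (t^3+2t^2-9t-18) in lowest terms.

(-3t^3+9t^2+24t+420)/(t^2-t-6)

By polynomial division,
  -3t^4+51t^2+492t+1260 = (-3t+6)(t^3+2t^2-9t-18) + (12t^2+492t+1368)
  t^3+2t^2-9t-18 = ((1/12)t-13/4)(12t^2+492t+1368) + (1476t+4428)
  12t^2+492t+1368 = ((1/123)t+38/123)(1476t+4428) + (0)
Last nonzero remainder: 1476t+4428. Dividing through by 1476 gives the monic gcd t+3.
Cancel t+3 from numerator and denominator to get the reduced form.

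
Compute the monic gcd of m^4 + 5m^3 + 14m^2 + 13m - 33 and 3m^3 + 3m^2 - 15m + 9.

m^2 + 2m - 3

Euclidean algorithm in ℚ[m]:
  m^4 + 5m^3 + 14m^2 + 13m - 33 = ((1/3)m + 4/3)(3m^3 + 3m^2 - 15m + 9) + (15m^2 + 30m - 45)
  3m^3 + 3m^2 - 15m + 9 = ((1/5)m - 1/5)(15m^2 + 30m - 45) + (0)
Last nonzero remainder: 15m^2 + 30m - 45. Dividing through by 15 gives the monic gcd m^2 + 2m - 3.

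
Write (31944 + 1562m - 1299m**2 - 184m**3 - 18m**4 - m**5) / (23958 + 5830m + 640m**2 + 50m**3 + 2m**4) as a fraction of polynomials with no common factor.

(24 - 2m - m**2)/(18 + 2m)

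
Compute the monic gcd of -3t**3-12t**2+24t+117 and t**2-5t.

By polynomial division,
  -3t**3-12t**2+24t+117 = (-3t-27)(t**2-5t) + (-111t+117)
  t**2-5t = (-(1/111)t+146/4107)(-111t+117) + (-5694/1369)
  -111t+117 = ((50653/1898)t-4107/146)(-5694/1369) + (0)
The last nonzero remainder is the constant -5694/1369, so the polynomials are coprime and gcd = 1.

1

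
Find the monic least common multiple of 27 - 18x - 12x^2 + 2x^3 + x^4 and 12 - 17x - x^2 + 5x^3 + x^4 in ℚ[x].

Apply the Euclidean algorithm:
  x^4 + 2x^3 - 12x^2 - 18x + 27 = (x^4 + 5x^3 - x^2 - 17x + 12) + (-3x^3 - 11x^2 - x + 15)
  x^4 + 5x^3 - x^2 - 17x + 12 = (-(1/3)x - 4/9)(-3x^3 - 11x^2 - x + 15) + (-(56/9)x^2 - (112/9)x + 56/3)
  -3x^3 - 11x^2 - x + 15 = ((27/56)x + 45/56)(-(56/9)x^2 - (112/9)x + 56/3) + (0)
Last nonzero remainder: -(56/9)x^2 - (112/9)x + 56/3. Dividing through by -56/9 gives the monic gcd x^2 + 2x - 3.
Then lcm(f, g) = f·g / gcd(f, g); expanding and making the result monic gives the answer.

-108 + 153x + 21x^2 - 62x^3 - 10x^4 + 5x^5 + x^6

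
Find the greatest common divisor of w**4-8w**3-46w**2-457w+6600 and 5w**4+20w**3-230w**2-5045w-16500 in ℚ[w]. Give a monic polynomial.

Euclidean algorithm in ℚ[w]:
  w**4-8w**3-46w**2-457w+6600 = (1/5)(5w**4+20w**3-230w**2-5045w-16500) + (-12w**3+552w+9900)
  5w**4+20w**3-230w**2-5045w-16500 = (-(5/12)w-5/3)(-12w**3+552w+9900) + (0)
Last nonzero remainder: -12w**3+552w+9900. Dividing through by -12 gives the monic gcd w**3-46w-825.

w**3-46w-825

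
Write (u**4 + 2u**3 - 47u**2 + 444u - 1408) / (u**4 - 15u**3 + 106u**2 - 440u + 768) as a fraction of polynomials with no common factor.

By polynomial division,
  u**4 + 2u**3 - 47u**2 + 444u - 1408 = (u**4 - 15u**3 + 106u**2 - 440u + 768) + (17u**3 - 153u**2 + 884u - 2176)
  u**4 - 15u**3 + 106u**2 - 440u + 768 = ((1/17)u - 6/17)(17u**3 - 153u**2 + 884u - 2176) + (0)
Last nonzero remainder: 17u**3 - 153u**2 + 884u - 2176. Dividing through by 17 gives the monic gcd u**3 - 9u**2 + 52u - 128.
Cancel u**3 - 9u**2 + 52u - 128 from numerator and denominator to get the reduced form.

(u + 11)/(u - 6)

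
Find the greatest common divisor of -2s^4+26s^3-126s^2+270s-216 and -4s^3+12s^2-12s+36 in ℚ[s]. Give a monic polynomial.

Repeated division with remainder:
  -2s^4+26s^3-126s^2+270s-216 = ((1/2)s-5)(-4s^3+12s^2-12s+36) + (-60s^2+192s-36)
  -4s^3+12s^2-12s+36 = ((1/15)s+1/75)(-60s^2+192s-36) + (-(304/25)s+912/25)
  -60s^2+192s-36 = ((375/76)s-75/76)(-(304/25)s+912/25) + (0)
Last nonzero remainder: -(304/25)s+912/25. Dividing through by -304/25 gives the monic gcd s-3.

s-3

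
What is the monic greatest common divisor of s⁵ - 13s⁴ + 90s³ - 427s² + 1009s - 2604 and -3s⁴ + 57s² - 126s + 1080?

s² - s + 12

By polynomial division,
  s⁵ - 13s⁴ + 90s³ - 427s² + 1009s - 2604 = (-(1/3)s + 13/3)(-3s⁴ + 57s² - 126s + 1080) + (109s³ - 716s² + 1915s - 7284)
  -3s⁴ + 57s² - 126s + 1080 = (-(3/109)s - 2148/11881)(109s³ - 716s² + 1915s - 7284) + (-(234546/11881)s² + (234546/11881)s - 2814552/11881)
  109s³ - 716s² + 1915s - 7284 = (-(1295029/234546)s + 7211767/234546)(-(234546/11881)s² + (234546/11881)s - 2814552/11881) + (0)
Last nonzero remainder: -(234546/11881)s² + (234546/11881)s - 2814552/11881. Dividing through by -234546/11881 gives the monic gcd s² - s + 12.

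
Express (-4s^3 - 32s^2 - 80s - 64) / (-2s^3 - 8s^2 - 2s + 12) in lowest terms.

Apply the Euclidean algorithm:
  -4s^3 - 32s^2 - 80s - 64 = (2)(-2s^3 - 8s^2 - 2s + 12) + (-16s^2 - 76s - 88)
  -2s^3 - 8s^2 - 2s + 12 = ((1/8)s - 3/32)(-16s^2 - 76s - 88) + ((15/8)s + 15/4)
  -16s^2 - 76s - 88 = (-(128/15)s - 352/15)((15/8)s + 15/4) + (0)
Last nonzero remainder: (15/8)s + 15/4. Dividing through by 15/8 gives the monic gcd s + 2.
Cancel s + 2 from numerator and denominator to get the reduced form.

(2s^2 + 12s + 16)/(s^2 + 2s - 3)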